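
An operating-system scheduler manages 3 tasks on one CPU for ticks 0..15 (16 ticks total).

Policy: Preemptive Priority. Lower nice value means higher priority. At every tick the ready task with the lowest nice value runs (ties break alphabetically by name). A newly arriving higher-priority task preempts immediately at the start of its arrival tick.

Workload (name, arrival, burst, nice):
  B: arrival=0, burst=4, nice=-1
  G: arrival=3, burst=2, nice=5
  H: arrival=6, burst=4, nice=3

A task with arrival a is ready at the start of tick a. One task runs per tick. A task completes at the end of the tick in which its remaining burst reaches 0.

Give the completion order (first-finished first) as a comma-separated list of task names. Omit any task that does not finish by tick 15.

t=0: ready={B} → run B
t=1: ready={B} → run B
t=2: ready={B} → run B
t=3: ready={B,G} → run B
t=4: ready={G} → run G
t=5: ready={G} → run G
t=6: ready={H} → run H
t=7: ready={H} → run H
t=8: ready={H} → run H
t=9: ready={H} → run H
t=10: (idle)
t=11: (idle)
t=12: (idle)
t=13: (idle)
t=14: (idle)
t=15: (idle)

completion order = B, G, H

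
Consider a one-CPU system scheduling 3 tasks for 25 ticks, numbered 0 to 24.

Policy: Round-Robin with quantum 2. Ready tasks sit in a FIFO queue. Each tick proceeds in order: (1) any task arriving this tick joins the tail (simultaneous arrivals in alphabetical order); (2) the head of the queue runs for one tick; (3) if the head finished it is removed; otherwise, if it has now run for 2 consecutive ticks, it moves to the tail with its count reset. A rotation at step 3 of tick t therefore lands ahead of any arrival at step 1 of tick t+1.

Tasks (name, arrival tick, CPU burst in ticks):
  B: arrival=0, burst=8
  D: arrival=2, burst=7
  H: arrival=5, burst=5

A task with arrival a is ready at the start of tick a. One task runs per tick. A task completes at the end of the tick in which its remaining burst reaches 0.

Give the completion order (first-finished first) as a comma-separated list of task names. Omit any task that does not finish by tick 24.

completion order = B, H, D

t=0: queue=[B] q_used=0 → run B
t=1: queue=[B] q_used=1 → run B
t=2: queue=[B,D] q_used=0 → run B
t=3: queue=[B,D] q_used=1 → run B
t=4: queue=[D,B] q_used=0 → run D
t=5: queue=[D,B,H] q_used=1 → run D
t=6: queue=[B,H,D] q_used=0 → run B
t=7: queue=[B,H,D] q_used=1 → run B
t=8: queue=[H,D,B] q_used=0 → run H
t=9: queue=[H,D,B] q_used=1 → run H
t=10: queue=[D,B,H] q_used=0 → run D
t=11: queue=[D,B,H] q_used=1 → run D
t=12: queue=[B,H,D] q_used=0 → run B
t=13: queue=[B,H,D] q_used=1 → run B
t=14: queue=[H,D] q_used=0 → run H
t=15: queue=[H,D] q_used=1 → run H
t=16: queue=[D,H] q_used=0 → run D
t=17: queue=[D,H] q_used=1 → run D
t=18: queue=[H,D] q_used=0 → run H
t=19: queue=[D] q_used=0 → run D
t=20: (idle)
t=21: (idle)
t=22: (idle)
t=23: (idle)
t=24: (idle)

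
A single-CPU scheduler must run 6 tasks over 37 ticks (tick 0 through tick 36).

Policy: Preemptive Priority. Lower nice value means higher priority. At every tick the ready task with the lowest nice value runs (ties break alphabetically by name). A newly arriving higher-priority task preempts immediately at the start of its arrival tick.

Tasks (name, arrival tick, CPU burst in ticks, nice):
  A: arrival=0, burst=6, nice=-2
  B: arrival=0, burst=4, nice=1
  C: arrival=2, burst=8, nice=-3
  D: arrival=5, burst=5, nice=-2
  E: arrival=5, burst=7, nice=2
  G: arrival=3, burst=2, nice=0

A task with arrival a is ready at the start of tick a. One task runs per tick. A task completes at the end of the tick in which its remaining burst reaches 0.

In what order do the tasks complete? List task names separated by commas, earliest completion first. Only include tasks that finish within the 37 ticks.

completion order = C, A, D, G, B, E

t=0: ready={A,B} → run A
t=1: ready={A,B} → run A
t=2: ready={A,B,C} → run C
t=3: ready={A,B,C,G} → run C
t=4: ready={A,B,C,G} → run C
t=5: ready={A,B,C,D,E,G} → run C
t=6: ready={A,B,C,D,E,G} → run C
t=7: ready={A,B,C,D,E,G} → run C
t=8: ready={A,B,C,D,E,G} → run C
t=9: ready={A,B,C,D,E,G} → run C
t=10: ready={A,B,D,E,G} → run A
t=11: ready={A,B,D,E,G} → run A
t=12: ready={A,B,D,E,G} → run A
t=13: ready={A,B,D,E,G} → run A
t=14: ready={B,D,E,G} → run D
t=15: ready={B,D,E,G} → run D
t=16: ready={B,D,E,G} → run D
t=17: ready={B,D,E,G} → run D
t=18: ready={B,D,E,G} → run D
t=19: ready={B,E,G} → run G
t=20: ready={B,E,G} → run G
t=21: ready={B,E} → run B
t=22: ready={B,E} → run B
t=23: ready={B,E} → run B
t=24: ready={B,E} → run B
t=25: ready={E} → run E
t=26: ready={E} → run E
t=27: ready={E} → run E
t=28: ready={E} → run E
t=29: ready={E} → run E
t=30: ready={E} → run E
t=31: ready={E} → run E
t=32: (idle)
t=33: (idle)
t=34: (idle)
t=35: (idle)
t=36: (idle)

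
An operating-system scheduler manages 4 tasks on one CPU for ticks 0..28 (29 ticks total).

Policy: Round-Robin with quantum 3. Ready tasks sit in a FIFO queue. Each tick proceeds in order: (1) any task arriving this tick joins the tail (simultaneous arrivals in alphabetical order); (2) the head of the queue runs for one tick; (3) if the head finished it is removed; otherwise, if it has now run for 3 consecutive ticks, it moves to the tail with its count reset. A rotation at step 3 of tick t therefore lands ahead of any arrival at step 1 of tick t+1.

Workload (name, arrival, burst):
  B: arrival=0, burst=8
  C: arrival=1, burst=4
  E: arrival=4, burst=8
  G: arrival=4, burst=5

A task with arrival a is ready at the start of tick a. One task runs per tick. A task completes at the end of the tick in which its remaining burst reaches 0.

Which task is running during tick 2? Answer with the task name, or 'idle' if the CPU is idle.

running at tick 2 = B

t=0: queue=[B] q_used=0 → run B
t=1: queue=[B,C] q_used=1 → run B
t=2: queue=[B,C] q_used=2 → run B
t=3: queue=[C,B] q_used=0 → run C
t=4: queue=[C,B,E,G] q_used=1 → run C
t=5: queue=[C,B,E,G] q_used=2 → run C
t=6: queue=[B,E,G,C] q_used=0 → run B
t=7: queue=[B,E,G,C] q_used=1 → run B
t=8: queue=[B,E,G,C] q_used=2 → run B
t=9: queue=[E,G,C,B] q_used=0 → run E
t=10: queue=[E,G,C,B] q_used=1 → run E
t=11: queue=[E,G,C,B] q_used=2 → run E
t=12: queue=[G,C,B,E] q_used=0 → run G
t=13: queue=[G,C,B,E] q_used=1 → run G
t=14: queue=[G,C,B,E] q_used=2 → run G
t=15: queue=[C,B,E,G] q_used=0 → run C
t=16: queue=[B,E,G] q_used=0 → run B
t=17: queue=[B,E,G] q_used=1 → run B
t=18: queue=[E,G] q_used=0 → run E
t=19: queue=[E,G] q_used=1 → run E
t=20: queue=[E,G] q_used=2 → run E
t=21: queue=[G,E] q_used=0 → run G
t=22: queue=[G,E] q_used=1 → run G
t=23: queue=[E] q_used=0 → run E
t=24: queue=[E] q_used=1 → run E
t=25: (idle)
t=26: (idle)
t=27: (idle)
t=28: (idle)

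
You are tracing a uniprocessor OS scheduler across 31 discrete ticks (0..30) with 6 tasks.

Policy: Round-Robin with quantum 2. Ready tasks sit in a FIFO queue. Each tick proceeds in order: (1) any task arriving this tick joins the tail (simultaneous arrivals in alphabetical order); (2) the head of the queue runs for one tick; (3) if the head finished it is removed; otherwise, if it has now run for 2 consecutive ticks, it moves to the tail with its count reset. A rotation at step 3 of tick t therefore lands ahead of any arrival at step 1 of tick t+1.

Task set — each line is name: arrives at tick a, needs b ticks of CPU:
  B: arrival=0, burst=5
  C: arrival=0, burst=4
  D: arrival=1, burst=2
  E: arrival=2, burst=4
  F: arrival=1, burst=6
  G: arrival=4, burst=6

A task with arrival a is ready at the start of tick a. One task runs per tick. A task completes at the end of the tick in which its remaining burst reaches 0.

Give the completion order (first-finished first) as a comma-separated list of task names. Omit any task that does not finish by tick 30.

t=0: queue=[B,C] q_used=0 → run B
t=1: queue=[B,C,D,F] q_used=1 → run B
t=2: queue=[C,D,F,B,E] q_used=0 → run C
t=3: queue=[C,D,F,B,E] q_used=1 → run C
t=4: queue=[D,F,B,E,C,G] q_used=0 → run D
t=5: queue=[D,F,B,E,C,G] q_used=1 → run D
t=6: queue=[F,B,E,C,G] q_used=0 → run F
t=7: queue=[F,B,E,C,G] q_used=1 → run F
t=8: queue=[B,E,C,G,F] q_used=0 → run B
t=9: queue=[B,E,C,G,F] q_used=1 → run B
t=10: queue=[E,C,G,F,B] q_used=0 → run E
t=11: queue=[E,C,G,F,B] q_used=1 → run E
t=12: queue=[C,G,F,B,E] q_used=0 → run C
t=13: queue=[C,G,F,B,E] q_used=1 → run C
t=14: queue=[G,F,B,E] q_used=0 → run G
t=15: queue=[G,F,B,E] q_used=1 → run G
t=16: queue=[F,B,E,G] q_used=0 → run F
t=17: queue=[F,B,E,G] q_used=1 → run F
t=18: queue=[B,E,G,F] q_used=0 → run B
t=19: queue=[E,G,F] q_used=0 → run E
t=20: queue=[E,G,F] q_used=1 → run E
t=21: queue=[G,F] q_used=0 → run G
t=22: queue=[G,F] q_used=1 → run G
t=23: queue=[F,G] q_used=0 → run F
t=24: queue=[F,G] q_used=1 → run F
t=25: queue=[G] q_used=0 → run G
t=26: queue=[G] q_used=1 → run G
t=27: (idle)
t=28: (idle)
t=29: (idle)
t=30: (idle)

completion order = D, C, B, E, F, G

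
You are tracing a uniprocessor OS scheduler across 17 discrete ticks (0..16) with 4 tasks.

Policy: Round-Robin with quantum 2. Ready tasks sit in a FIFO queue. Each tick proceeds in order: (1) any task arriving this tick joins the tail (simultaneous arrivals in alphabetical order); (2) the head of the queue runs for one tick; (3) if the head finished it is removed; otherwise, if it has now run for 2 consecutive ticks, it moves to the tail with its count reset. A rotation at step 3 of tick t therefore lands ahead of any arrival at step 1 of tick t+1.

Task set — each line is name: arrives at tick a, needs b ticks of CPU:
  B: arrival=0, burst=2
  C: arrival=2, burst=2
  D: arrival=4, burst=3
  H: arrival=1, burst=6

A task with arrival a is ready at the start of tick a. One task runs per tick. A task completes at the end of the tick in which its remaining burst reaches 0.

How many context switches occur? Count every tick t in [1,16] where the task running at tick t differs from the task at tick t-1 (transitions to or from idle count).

context switches = 7

t=0: queue=[B] q_used=0 → run B
t=1: queue=[B,H] q_used=1 → run B
t=2: queue=[H,C] q_used=0 → run H
t=3: queue=[H,C] q_used=1 → run H
t=4: queue=[C,H,D] q_used=0 → run C
t=5: queue=[C,H,D] q_used=1 → run C
t=6: queue=[H,D] q_used=0 → run H
t=7: queue=[H,D] q_used=1 → run H
t=8: queue=[D,H] q_used=0 → run D
t=9: queue=[D,H] q_used=1 → run D
t=10: queue=[H,D] q_used=0 → run H
t=11: queue=[H,D] q_used=1 → run H
t=12: queue=[D] q_used=0 → run D
t=13: (idle)
t=14: (idle)
t=15: (idle)
t=16: (idle)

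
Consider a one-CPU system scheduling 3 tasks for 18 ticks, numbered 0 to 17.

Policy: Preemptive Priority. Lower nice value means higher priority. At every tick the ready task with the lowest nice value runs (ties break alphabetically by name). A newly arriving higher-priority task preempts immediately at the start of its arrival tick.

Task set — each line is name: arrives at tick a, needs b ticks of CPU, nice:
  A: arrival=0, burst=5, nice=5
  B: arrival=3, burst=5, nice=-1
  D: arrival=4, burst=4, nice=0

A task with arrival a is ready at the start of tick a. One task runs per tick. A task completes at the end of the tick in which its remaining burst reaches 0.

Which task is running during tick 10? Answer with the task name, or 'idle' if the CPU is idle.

t=0: ready={A} → run A
t=1: ready={A} → run A
t=2: ready={A} → run A
t=3: ready={A,B} → run B
t=4: ready={A,B,D} → run B
t=5: ready={A,B,D} → run B
t=6: ready={A,B,D} → run B
t=7: ready={A,B,D} → run B
t=8: ready={A,D} → run D
t=9: ready={A,D} → run D
t=10: ready={A,D} → run D
t=11: ready={A,D} → run D
t=12: ready={A} → run A
t=13: ready={A} → run A
t=14: (idle)
t=15: (idle)
t=16: (idle)
t=17: (idle)

running at tick 10 = D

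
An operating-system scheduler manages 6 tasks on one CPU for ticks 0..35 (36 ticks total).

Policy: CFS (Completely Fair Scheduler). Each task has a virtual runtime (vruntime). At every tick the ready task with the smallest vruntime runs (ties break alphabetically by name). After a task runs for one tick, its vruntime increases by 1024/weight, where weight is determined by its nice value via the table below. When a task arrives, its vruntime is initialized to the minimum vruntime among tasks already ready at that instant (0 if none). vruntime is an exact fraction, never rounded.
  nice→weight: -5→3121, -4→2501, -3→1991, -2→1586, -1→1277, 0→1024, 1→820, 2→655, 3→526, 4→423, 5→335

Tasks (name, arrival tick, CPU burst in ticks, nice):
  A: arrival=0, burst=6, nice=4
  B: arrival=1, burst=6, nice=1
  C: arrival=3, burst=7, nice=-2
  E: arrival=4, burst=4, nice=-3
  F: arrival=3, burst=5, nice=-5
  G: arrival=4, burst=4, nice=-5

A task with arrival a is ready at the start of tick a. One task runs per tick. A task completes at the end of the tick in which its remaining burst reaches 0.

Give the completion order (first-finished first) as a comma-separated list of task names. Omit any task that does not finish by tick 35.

completion order = G, F, E, C, B, A

t=0: vr[A=0] → run A
t=1: vr[A=1024/423 B=1024/423] → run A
t=2: vr[A=2048/423 B=1024/423] → run B
t=3: vr[A=2048/423 B=318208/86715 C=318208/86715 F=318208/86715] → run B
t=4: vr[A=2048/423 B=426496/86715 C=318208/86715 E=318208/86715 F=318208/86715 G=318208/86715] → run C
t=5: vr[A=2048/423 B=426496/86715 C=296737024/68764995 E=318208/86715 F=318208/86715 G=318208/86715] → run E
t=6: vr[A=2048/423 B=426496/86715 C=296737024/68764995 E=722348288/172649565 F=318208/86715 G=318208/86715] → run F
t=7: vr[A=2048/423 B=426496/86715 C=296737024/68764995 E=722348288/172649565 F=1081923328/270637515 G=318208/86715] → run G
t=8: vr[A=2048/423 B=426496/86715 C=296737024/68764995 E=722348288/172649565 F=1081923328/270637515 G=1081923328/270637515] → run F
t=9: vr[A=2048/423 B=426496/86715 C=296737024/68764995 E=722348288/172649565 F=1170719488/270637515 G=1081923328/270637515] → run G
t=10: vr[A=2048/423 B=426496/86715 C=296737024/68764995 E=722348288/172649565 F=1170719488/270637515 G=1170719488/270637515] → run E
t=11: vr[A=2048/423 B=426496/86715 C=296737024/68764995 E=811144448/172649565 F=1170719488/270637515 G=1170719488/270637515] → run C
t=12: vr[A=2048/423 B=426496/86715 C=341135104/68764995 E=811144448/172649565 F=1170719488/270637515 G=1170719488/270637515] → run F
t=13: vr[A=2048/423 B=426496/86715 C=341135104/68764995 E=811144448/172649565 F=1259515648/270637515 G=1170719488/270637515] → run G
t=14: vr[A=2048/423 B=426496/86715 C=341135104/68764995 E=811144448/172649565 F=1259515648/270637515 G=1259515648/270637515] → run F
t=15: vr[A=2048/423 B=426496/86715 C=341135104/68764995 E=811144448/172649565 F=1348311808/270637515 G=1259515648/270637515] → run G
t=16: vr[A=2048/423 B=426496/86715 C=341135104/68764995 E=811144448/172649565 F=1348311808/270637515] → run E
t=17: vr[A=2048/423 B=426496/86715 C=341135104/68764995 E=899940608/172649565 F=1348311808/270637515] → run A
t=18: vr[A=1024/141 B=426496/86715 C=341135104/68764995 E=899940608/172649565 F=1348311808/270637515] → run B
t=19: vr[A=1024/141 B=534784/86715 C=341135104/68764995 E=899940608/172649565 F=1348311808/270637515] → run C
t=20: vr[A=1024/141 B=534784/86715 C=385533184/68764995 E=899940608/172649565 F=1348311808/270637515] → run F
t=21: vr[A=1024/141 B=534784/86715 C=385533184/68764995 E=899940608/172649565] → run E
t=22: vr[A=1024/141 B=534784/86715 C=385533184/68764995] → run C
t=23: vr[A=1024/141 B=534784/86715 C=429931264/68764995] → run B
t=24: vr[A=1024/141 B=643072/86715 C=429931264/68764995] → run C
t=25: vr[A=1024/141 B=643072/86715 C=474329344/68764995] → run C
t=26: vr[A=1024/141 B=643072/86715 C=518727424/68764995] → run A
t=27: vr[A=4096/423 B=643072/86715 C=518727424/68764995] → run B
t=28: vr[A=4096/423 B=150272/17343 C=518727424/68764995] → run C
t=29: vr[A=4096/423 B=150272/17343] → run B
t=30: vr[A=4096/423] → run A
t=31: vr[A=5120/423] → run A
t=32: (idle)
t=33: (idle)
t=34: (idle)
t=35: (idle)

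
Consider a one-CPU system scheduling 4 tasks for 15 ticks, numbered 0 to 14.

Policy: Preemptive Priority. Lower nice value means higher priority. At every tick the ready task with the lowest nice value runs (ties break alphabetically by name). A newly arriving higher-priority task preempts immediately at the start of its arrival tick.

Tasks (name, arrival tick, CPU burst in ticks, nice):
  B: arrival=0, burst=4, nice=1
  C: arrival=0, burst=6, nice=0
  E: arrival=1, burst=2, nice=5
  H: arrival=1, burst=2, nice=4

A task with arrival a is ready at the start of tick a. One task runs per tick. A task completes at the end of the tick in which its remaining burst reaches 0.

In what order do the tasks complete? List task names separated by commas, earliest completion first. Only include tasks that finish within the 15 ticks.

t=0: ready={B,C} → run C
t=1: ready={B,C,E,H} → run C
t=2: ready={B,C,E,H} → run C
t=3: ready={B,C,E,H} → run C
t=4: ready={B,C,E,H} → run C
t=5: ready={B,C,E,H} → run C
t=6: ready={B,E,H} → run B
t=7: ready={B,E,H} → run B
t=8: ready={B,E,H} → run B
t=9: ready={B,E,H} → run B
t=10: ready={E,H} → run H
t=11: ready={E,H} → run H
t=12: ready={E} → run E
t=13: ready={E} → run E
t=14: (idle)

completion order = C, B, H, E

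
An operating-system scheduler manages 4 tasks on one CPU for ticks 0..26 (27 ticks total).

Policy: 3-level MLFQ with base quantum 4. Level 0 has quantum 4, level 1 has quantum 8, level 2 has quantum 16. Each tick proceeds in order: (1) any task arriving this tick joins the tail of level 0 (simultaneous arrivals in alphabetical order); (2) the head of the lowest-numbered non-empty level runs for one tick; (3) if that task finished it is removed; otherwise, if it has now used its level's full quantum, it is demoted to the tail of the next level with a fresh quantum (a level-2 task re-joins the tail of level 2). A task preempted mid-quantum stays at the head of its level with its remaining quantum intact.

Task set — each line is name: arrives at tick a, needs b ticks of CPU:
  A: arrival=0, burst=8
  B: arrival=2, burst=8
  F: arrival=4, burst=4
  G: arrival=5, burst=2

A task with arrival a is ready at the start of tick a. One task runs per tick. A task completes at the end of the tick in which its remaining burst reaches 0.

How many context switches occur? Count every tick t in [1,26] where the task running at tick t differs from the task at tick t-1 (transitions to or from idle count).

t=0: L0/L1/L2 = A/-/- → run A
t=1: L0/L1/L2 = A/-/- → run A
t=2: L0/L1/L2 = AB/-/- → run A
t=3: L0/L1/L2 = AB/-/- → run A
t=4: L0/L1/L2 = BF/A/- → run B
t=5: L0/L1/L2 = BFG/A/- → run B
t=6: L0/L1/L2 = BFG/A/- → run B
t=7: L0/L1/L2 = BFG/A/- → run B
t=8: L0/L1/L2 = FG/AB/- → run F
t=9: L0/L1/L2 = FG/AB/- → run F
t=10: L0/L1/L2 = FG/AB/- → run F
t=11: L0/L1/L2 = FG/AB/- → run F
t=12: L0/L1/L2 = G/AB/- → run G
t=13: L0/L1/L2 = G/AB/- → run G
t=14: L0/L1/L2 = -/AB/- → run A
t=15: L0/L1/L2 = -/AB/- → run A
t=16: L0/L1/L2 = -/AB/- → run A
t=17: L0/L1/L2 = -/AB/- → run A
t=18: L0/L1/L2 = -/B/- → run B
t=19: L0/L1/L2 = -/B/- → run B
t=20: L0/L1/L2 = -/B/- → run B
t=21: L0/L1/L2 = -/B/- → run B
t=22: (idle)
t=23: (idle)
t=24: (idle)
t=25: (idle)
t=26: (idle)

context switches = 6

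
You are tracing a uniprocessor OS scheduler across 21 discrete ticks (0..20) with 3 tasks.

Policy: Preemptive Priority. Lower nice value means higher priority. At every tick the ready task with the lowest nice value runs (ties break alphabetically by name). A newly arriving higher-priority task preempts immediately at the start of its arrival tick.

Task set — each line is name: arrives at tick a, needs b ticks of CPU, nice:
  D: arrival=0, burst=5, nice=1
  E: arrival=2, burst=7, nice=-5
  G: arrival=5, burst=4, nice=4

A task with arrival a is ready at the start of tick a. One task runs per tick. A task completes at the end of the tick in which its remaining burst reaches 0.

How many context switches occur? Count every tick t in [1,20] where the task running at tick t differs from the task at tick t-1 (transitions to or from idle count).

context switches = 4

t=0: ready={D} → run D
t=1: ready={D} → run D
t=2: ready={D,E} → run E
t=3: ready={D,E} → run E
t=4: ready={D,E} → run E
t=5: ready={D,E,G} → run E
t=6: ready={D,E,G} → run E
t=7: ready={D,E,G} → run E
t=8: ready={D,E,G} → run E
t=9: ready={D,G} → run D
t=10: ready={D,G} → run D
t=11: ready={D,G} → run D
t=12: ready={G} → run G
t=13: ready={G} → run G
t=14: ready={G} → run G
t=15: ready={G} → run G
t=16: (idle)
t=17: (idle)
t=18: (idle)
t=19: (idle)
t=20: (idle)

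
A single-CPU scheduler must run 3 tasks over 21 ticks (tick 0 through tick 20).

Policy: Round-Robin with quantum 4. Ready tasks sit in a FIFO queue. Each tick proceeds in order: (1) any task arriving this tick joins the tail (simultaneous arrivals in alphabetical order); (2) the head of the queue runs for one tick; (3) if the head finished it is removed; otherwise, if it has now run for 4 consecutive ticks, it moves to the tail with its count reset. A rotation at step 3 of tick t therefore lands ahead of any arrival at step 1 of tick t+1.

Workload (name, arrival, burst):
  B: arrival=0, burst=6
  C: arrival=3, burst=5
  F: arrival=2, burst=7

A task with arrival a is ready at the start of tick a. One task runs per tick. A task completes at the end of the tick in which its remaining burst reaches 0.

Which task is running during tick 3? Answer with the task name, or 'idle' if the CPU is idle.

t=0: queue=[B] q_used=0 → run B
t=1: queue=[B] q_used=1 → run B
t=2: queue=[B,F] q_used=2 → run B
t=3: queue=[B,F,C] q_used=3 → run B
t=4: queue=[F,C,B] q_used=0 → run F
t=5: queue=[F,C,B] q_used=1 → run F
t=6: queue=[F,C,B] q_used=2 → run F
t=7: queue=[F,C,B] q_used=3 → run F
t=8: queue=[C,B,F] q_used=0 → run C
t=9: queue=[C,B,F] q_used=1 → run C
t=10: queue=[C,B,F] q_used=2 → run C
t=11: queue=[C,B,F] q_used=3 → run C
t=12: queue=[B,F,C] q_used=0 → run B
t=13: queue=[B,F,C] q_used=1 → run B
t=14: queue=[F,C] q_used=0 → run F
t=15: queue=[F,C] q_used=1 → run F
t=16: queue=[F,C] q_used=2 → run F
t=17: queue=[C] q_used=0 → run C
t=18: (idle)
t=19: (idle)
t=20: (idle)

running at tick 3 = B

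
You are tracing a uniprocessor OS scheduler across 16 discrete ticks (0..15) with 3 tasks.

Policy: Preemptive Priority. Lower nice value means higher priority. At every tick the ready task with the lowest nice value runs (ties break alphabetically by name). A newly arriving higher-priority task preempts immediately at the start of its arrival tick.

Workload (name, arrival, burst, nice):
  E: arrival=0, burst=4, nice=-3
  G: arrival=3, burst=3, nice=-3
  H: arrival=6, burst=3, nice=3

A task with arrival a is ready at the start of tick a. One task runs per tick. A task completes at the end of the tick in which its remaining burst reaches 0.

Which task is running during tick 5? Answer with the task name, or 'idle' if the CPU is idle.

t=0: ready={E} → run E
t=1: ready={E} → run E
t=2: ready={E} → run E
t=3: ready={E,G} → run E
t=4: ready={G} → run G
t=5: ready={G} → run G
t=6: ready={G,H} → run G
t=7: ready={H} → run H
t=8: ready={H} → run H
t=9: ready={H} → run H
t=10: (idle)
t=11: (idle)
t=12: (idle)
t=13: (idle)
t=14: (idle)
t=15: (idle)

running at tick 5 = G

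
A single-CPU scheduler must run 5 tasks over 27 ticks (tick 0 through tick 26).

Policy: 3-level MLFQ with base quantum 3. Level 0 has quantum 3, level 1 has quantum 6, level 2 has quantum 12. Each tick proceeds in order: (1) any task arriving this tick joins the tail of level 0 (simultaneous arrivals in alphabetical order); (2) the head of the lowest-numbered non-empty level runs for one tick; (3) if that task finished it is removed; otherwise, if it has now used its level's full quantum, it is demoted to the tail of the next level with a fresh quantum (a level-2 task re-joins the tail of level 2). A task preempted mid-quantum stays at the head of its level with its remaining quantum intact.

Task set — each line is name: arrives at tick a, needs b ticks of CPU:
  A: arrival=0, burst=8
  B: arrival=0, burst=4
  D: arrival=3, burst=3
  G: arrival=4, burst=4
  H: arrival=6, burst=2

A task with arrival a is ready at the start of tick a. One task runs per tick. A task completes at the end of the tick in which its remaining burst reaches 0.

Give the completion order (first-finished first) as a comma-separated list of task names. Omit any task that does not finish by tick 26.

t=0: L0/L1/L2 = AB/-/- → run A
t=1: L0/L1/L2 = AB/-/- → run A
t=2: L0/L1/L2 = AB/-/- → run A
t=3: L0/L1/L2 = BD/A/- → run B
t=4: L0/L1/L2 = BDG/A/- → run B
t=5: L0/L1/L2 = BDG/A/- → run B
t=6: L0/L1/L2 = DGH/AB/- → run D
t=7: L0/L1/L2 = DGH/AB/- → run D
t=8: L0/L1/L2 = DGH/AB/- → run D
t=9: L0/L1/L2 = GH/AB/- → run G
t=10: L0/L1/L2 = GH/AB/- → run G
t=11: L0/L1/L2 = GH/AB/- → run G
t=12: L0/L1/L2 = H/ABG/- → run H
t=13: L0/L1/L2 = H/ABG/- → run H
t=14: L0/L1/L2 = -/ABG/- → run A
t=15: L0/L1/L2 = -/ABG/- → run A
t=16: L0/L1/L2 = -/ABG/- → run A
t=17: L0/L1/L2 = -/ABG/- → run A
t=18: L0/L1/L2 = -/ABG/- → run A
t=19: L0/L1/L2 = -/BG/- → run B
t=20: L0/L1/L2 = -/G/- → run G
t=21: (idle)
t=22: (idle)
t=23: (idle)
t=24: (idle)
t=25: (idle)
t=26: (idle)

completion order = D, H, A, B, G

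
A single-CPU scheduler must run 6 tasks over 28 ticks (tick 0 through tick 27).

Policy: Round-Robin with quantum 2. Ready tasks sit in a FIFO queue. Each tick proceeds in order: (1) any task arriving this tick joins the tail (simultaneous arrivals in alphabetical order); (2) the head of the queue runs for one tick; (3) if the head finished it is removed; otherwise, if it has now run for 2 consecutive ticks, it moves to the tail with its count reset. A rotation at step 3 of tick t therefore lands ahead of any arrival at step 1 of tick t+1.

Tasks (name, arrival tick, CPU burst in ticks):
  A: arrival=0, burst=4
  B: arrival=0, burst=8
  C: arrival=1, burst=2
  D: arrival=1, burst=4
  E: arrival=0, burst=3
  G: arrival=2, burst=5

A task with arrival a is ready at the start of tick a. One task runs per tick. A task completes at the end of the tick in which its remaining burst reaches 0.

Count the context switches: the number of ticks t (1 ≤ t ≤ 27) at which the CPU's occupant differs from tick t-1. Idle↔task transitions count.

context switches = 14

t=0: queue=[A,B,E] q_used=0 → run A
t=1: queue=[A,B,E,C,D] q_used=1 → run A
t=2: queue=[B,E,C,D,A,G] q_used=0 → run B
t=3: queue=[B,E,C,D,A,G] q_used=1 → run B
t=4: queue=[E,C,D,A,G,B] q_used=0 → run E
t=5: queue=[E,C,D,A,G,B] q_used=1 → run E
t=6: queue=[C,D,A,G,B,E] q_used=0 → run C
t=7: queue=[C,D,A,G,B,E] q_used=1 → run C
t=8: queue=[D,A,G,B,E] q_used=0 → run D
t=9: queue=[D,A,G,B,E] q_used=1 → run D
t=10: queue=[A,G,B,E,D] q_used=0 → run A
t=11: queue=[A,G,B,E,D] q_used=1 → run A
t=12: queue=[G,B,E,D] q_used=0 → run G
t=13: queue=[G,B,E,D] q_used=1 → run G
t=14: queue=[B,E,D,G] q_used=0 → run B
t=15: queue=[B,E,D,G] q_used=1 → run B
t=16: queue=[E,D,G,B] q_used=0 → run E
t=17: queue=[D,G,B] q_used=0 → run D
t=18: queue=[D,G,B] q_used=1 → run D
t=19: queue=[G,B] q_used=0 → run G
t=20: queue=[G,B] q_used=1 → run G
t=21: queue=[B,G] q_used=0 → run B
t=22: queue=[B,G] q_used=1 → run B
t=23: queue=[G,B] q_used=0 → run G
t=24: queue=[B] q_used=0 → run B
t=25: queue=[B] q_used=1 → run B
t=26: (idle)
t=27: (idle)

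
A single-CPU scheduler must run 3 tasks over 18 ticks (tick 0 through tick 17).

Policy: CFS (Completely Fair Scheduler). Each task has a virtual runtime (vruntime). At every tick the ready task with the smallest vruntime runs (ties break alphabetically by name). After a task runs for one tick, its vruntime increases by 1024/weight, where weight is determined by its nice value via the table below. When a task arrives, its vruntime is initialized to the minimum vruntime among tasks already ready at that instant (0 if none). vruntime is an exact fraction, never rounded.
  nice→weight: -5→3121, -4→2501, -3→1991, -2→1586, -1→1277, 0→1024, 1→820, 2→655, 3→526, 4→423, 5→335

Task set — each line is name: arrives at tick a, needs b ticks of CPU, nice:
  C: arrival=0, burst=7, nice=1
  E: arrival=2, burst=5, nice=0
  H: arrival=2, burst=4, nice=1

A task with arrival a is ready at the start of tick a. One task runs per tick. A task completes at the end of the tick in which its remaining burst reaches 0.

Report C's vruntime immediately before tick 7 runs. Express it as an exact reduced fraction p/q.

t=0: vr[C=0] → run C
t=1: vr[C=256/205] → run C
t=2: vr[C=512/205 E=512/205 H=512/205] → run C
t=3: vr[C=768/205 E=512/205 H=512/205] → run E
t=4: vr[C=768/205 E=717/205 H=512/205] → run H
t=5: vr[C=768/205 E=717/205 H=768/205] → run E
t=6: vr[C=768/205 E=922/205 H=768/205] → run C
t=7: vr[C=1024/205 E=922/205 H=768/205] → run H
t=8: vr[C=1024/205 E=922/205 H=1024/205] → run E
t=9: vr[C=1024/205 E=1127/205 H=1024/205] → run C
t=10: vr[C=256/41 E=1127/205 H=1024/205] → run H
t=11: vr[C=256/41 E=1127/205 H=256/41] → run E
t=12: vr[C=256/41 E=1332/205 H=256/41] → run C
t=13: vr[C=1536/205 E=1332/205 H=256/41] → run H
t=14: vr[C=1536/205 E=1332/205] → run E
t=15: vr[C=1536/205] → run C
t=16: (idle)
t=17: (idle)

vruntime(C, start of tick 7) = 1024/205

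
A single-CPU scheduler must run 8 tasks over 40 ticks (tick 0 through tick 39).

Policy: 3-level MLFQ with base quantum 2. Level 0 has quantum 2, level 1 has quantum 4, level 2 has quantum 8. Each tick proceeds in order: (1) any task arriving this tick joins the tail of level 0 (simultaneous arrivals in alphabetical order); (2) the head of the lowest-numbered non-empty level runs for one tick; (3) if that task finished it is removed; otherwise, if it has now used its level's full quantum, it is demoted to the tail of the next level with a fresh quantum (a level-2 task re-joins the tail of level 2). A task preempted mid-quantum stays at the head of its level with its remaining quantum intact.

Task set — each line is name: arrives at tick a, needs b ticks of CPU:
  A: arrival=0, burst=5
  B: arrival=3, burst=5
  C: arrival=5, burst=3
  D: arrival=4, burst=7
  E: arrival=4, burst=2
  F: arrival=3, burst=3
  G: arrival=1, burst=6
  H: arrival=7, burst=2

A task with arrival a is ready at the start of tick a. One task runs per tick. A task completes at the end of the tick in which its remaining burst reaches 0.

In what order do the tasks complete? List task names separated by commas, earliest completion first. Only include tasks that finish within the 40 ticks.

completion order = E, H, A, G, B, F, C, D

t=0: L0/L1/L2 = A/-/- → run A
t=1: L0/L1/L2 = AG/-/- → run A
t=2: L0/L1/L2 = G/A/- → run G
t=3: L0/L1/L2 = GBF/A/- → run G
t=4: L0/L1/L2 = BFDE/AG/- → run B
t=5: L0/L1/L2 = BFDEC/AG/- → run B
t=6: L0/L1/L2 = FDEC/AGB/- → run F
t=7: L0/L1/L2 = FDECH/AGB/- → run F
t=8: L0/L1/L2 = DECH/AGBF/- → run D
t=9: L0/L1/L2 = DECH/AGBF/- → run D
t=10: L0/L1/L2 = ECH/AGBFD/- → run E
t=11: L0/L1/L2 = ECH/AGBFD/- → run E
t=12: L0/L1/L2 = CH/AGBFD/- → run C
t=13: L0/L1/L2 = CH/AGBFD/- → run C
t=14: L0/L1/L2 = H/AGBFDC/- → run H
t=15: L0/L1/L2 = H/AGBFDC/- → run H
t=16: L0/L1/L2 = -/AGBFDC/- → run A
t=17: L0/L1/L2 = -/AGBFDC/- → run A
t=18: L0/L1/L2 = -/AGBFDC/- → run A
t=19: L0/L1/L2 = -/GBFDC/- → run G
t=20: L0/L1/L2 = -/GBFDC/- → run G
t=21: L0/L1/L2 = -/GBFDC/- → run G
t=22: L0/L1/L2 = -/GBFDC/- → run G
t=23: L0/L1/L2 = -/BFDC/- → run B
t=24: L0/L1/L2 = -/BFDC/- → run B
t=25: L0/L1/L2 = -/BFDC/- → run B
t=26: L0/L1/L2 = -/FDC/- → run F
t=27: L0/L1/L2 = -/DC/- → run D
t=28: L0/L1/L2 = -/DC/- → run D
t=29: L0/L1/L2 = -/DC/- → run D
t=30: L0/L1/L2 = -/DC/- → run D
t=31: L0/L1/L2 = -/C/D → run C
t=32: L0/L1/L2 = -/-/D → run D
t=33: (idle)
t=34: (idle)
t=35: (idle)
t=36: (idle)
t=37: (idle)
t=38: (idle)
t=39: (idle)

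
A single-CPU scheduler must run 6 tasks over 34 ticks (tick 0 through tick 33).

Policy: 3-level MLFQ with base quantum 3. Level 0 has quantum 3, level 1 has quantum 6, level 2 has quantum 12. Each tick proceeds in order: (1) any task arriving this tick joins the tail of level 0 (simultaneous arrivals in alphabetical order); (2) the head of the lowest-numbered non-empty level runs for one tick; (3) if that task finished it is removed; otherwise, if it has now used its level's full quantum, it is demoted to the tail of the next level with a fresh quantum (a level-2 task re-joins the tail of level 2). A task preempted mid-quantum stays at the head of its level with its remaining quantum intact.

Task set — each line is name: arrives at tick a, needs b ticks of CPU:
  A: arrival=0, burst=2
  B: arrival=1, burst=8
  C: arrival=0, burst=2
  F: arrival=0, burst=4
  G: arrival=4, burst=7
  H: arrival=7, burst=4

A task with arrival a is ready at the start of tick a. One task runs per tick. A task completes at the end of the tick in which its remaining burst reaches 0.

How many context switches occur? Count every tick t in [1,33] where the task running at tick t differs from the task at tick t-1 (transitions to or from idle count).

context switches = 10

t=0: L0/L1/L2 = ACF/-/- → run A
t=1: L0/L1/L2 = ACFB/-/- → run A
t=2: L0/L1/L2 = CFB/-/- → run C
t=3: L0/L1/L2 = CFB/-/- → run C
t=4: L0/L1/L2 = FBG/-/- → run F
t=5: L0/L1/L2 = FBG/-/- → run F
t=6: L0/L1/L2 = FBG/-/- → run F
t=7: L0/L1/L2 = BGH/F/- → run B
t=8: L0/L1/L2 = BGH/F/- → run B
t=9: L0/L1/L2 = BGH/F/- → run B
t=10: L0/L1/L2 = GH/FB/- → run G
t=11: L0/L1/L2 = GH/FB/- → run G
t=12: L0/L1/L2 = GH/FB/- → run G
t=13: L0/L1/L2 = H/FBG/- → run H
t=14: L0/L1/L2 = H/FBG/- → run H
t=15: L0/L1/L2 = H/FBG/- → run H
t=16: L0/L1/L2 = -/FBGH/- → run F
t=17: L0/L1/L2 = -/BGH/- → run B
t=18: L0/L1/L2 = -/BGH/- → run B
t=19: L0/L1/L2 = -/BGH/- → run B
t=20: L0/L1/L2 = -/BGH/- → run B
t=21: L0/L1/L2 = -/BGH/- → run B
t=22: L0/L1/L2 = -/GH/- → run G
t=23: L0/L1/L2 = -/GH/- → run G
t=24: L0/L1/L2 = -/GH/- → run G
t=25: L0/L1/L2 = -/GH/- → run G
t=26: L0/L1/L2 = -/H/- → run H
t=27: (idle)
t=28: (idle)
t=29: (idle)
t=30: (idle)
t=31: (idle)
t=32: (idle)
t=33: (idle)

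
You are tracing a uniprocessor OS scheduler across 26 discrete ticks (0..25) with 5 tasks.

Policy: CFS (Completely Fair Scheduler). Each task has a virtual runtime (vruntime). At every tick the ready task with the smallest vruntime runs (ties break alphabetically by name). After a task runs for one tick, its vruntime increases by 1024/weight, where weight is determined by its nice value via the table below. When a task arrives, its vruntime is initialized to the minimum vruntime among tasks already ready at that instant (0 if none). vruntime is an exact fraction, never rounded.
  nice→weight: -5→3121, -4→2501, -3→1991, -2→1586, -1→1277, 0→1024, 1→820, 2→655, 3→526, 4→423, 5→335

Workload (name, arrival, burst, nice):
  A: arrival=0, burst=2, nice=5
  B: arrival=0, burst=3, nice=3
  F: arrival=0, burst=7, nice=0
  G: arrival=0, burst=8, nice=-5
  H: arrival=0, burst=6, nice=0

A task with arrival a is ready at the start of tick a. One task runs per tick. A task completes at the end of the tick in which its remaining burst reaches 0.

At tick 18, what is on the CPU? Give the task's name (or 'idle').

running at tick 18 = H

t=0: vr[A=0 B=0 F=0 G=0 H=0] → run A
t=1: vr[A=1024/335 B=0 F=0 G=0 H=0] → run B
t=2: vr[A=1024/335 B=512/263 F=0 G=0 H=0] → run F
t=3: vr[A=1024/335 B=512/263 F=1 G=0 H=0] → run G
t=4: vr[A=1024/335 B=512/263 F=1 G=1024/3121 H=0] → run H
t=5: vr[A=1024/335 B=512/263 F=1 G=1024/3121 H=1] → run G
t=6: vr[A=1024/335 B=512/263 F=1 G=2048/3121 H=1] → run G
t=7: vr[A=1024/335 B=512/263 F=1 G=3072/3121 H=1] → run G
t=8: vr[A=1024/335 B=512/263 F=1 G=4096/3121 H=1] → run F
t=9: vr[A=1024/335 B=512/263 F=2 G=4096/3121 H=1] → run H
t=10: vr[A=1024/335 B=512/263 F=2 G=4096/3121 H=2] → run G
t=11: vr[A=1024/335 B=512/263 F=2 G=5120/3121 H=2] → run G
t=12: vr[A=1024/335 B=512/263 F=2 G=6144/3121 H=2] → run B
t=13: vr[A=1024/335 B=1024/263 F=2 G=6144/3121 H=2] → run G
t=14: vr[A=1024/335 B=1024/263 F=2 G=7168/3121 H=2] → run F
t=15: vr[A=1024/335 B=1024/263 F=3 G=7168/3121 H=2] → run H
t=16: vr[A=1024/335 B=1024/263 F=3 G=7168/3121 H=3] → run G
t=17: vr[A=1024/335 B=1024/263 F=3 H=3] → run F
t=18: vr[A=1024/335 B=1024/263 F=4 H=3] → run H
t=19: vr[A=1024/335 B=1024/263 F=4 H=4] → run A
t=20: vr[B=1024/263 F=4 H=4] → run B
t=21: vr[F=4 H=4] → run F
t=22: vr[F=5 H=4] → run H
t=23: vr[F=5 H=5] → run F
t=24: vr[F=6 H=5] → run H
t=25: vr[F=6] → run F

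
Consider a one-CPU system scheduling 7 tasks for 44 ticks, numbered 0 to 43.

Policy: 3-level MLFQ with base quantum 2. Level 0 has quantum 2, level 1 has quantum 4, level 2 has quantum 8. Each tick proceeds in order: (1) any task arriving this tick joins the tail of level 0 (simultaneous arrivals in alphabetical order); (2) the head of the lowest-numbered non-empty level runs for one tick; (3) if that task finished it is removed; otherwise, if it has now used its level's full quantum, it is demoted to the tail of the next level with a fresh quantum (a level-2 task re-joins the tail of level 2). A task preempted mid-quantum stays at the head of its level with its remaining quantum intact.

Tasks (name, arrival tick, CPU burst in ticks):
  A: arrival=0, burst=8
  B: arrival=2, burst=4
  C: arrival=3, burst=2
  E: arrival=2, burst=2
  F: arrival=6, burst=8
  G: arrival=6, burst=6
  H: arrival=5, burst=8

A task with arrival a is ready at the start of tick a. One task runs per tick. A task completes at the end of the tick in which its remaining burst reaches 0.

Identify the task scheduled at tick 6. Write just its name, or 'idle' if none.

t=0: L0/L1/L2 = A/-/- → run A
t=1: L0/L1/L2 = A/-/- → run A
t=2: L0/L1/L2 = BE/A/- → run B
t=3: L0/L1/L2 = BEC/A/- → run B
t=4: L0/L1/L2 = EC/AB/- → run E
t=5: L0/L1/L2 = ECH/AB/- → run E
t=6: L0/L1/L2 = CHFG/AB/- → run C
t=7: L0/L1/L2 = CHFG/AB/- → run C
t=8: L0/L1/L2 = HFG/AB/- → run H
t=9: L0/L1/L2 = HFG/AB/- → run H
t=10: L0/L1/L2 = FG/ABH/- → run F
t=11: L0/L1/L2 = FG/ABH/- → run F
t=12: L0/L1/L2 = G/ABHF/- → run G
t=13: L0/L1/L2 = G/ABHF/- → run G
t=14: L0/L1/L2 = -/ABHFG/- → run A
t=15: L0/L1/L2 = -/ABHFG/- → run A
t=16: L0/L1/L2 = -/ABHFG/- → run A
t=17: L0/L1/L2 = -/ABHFG/- → run A
t=18: L0/L1/L2 = -/BHFG/A → run B
t=19: L0/L1/L2 = -/BHFG/A → run B
t=20: L0/L1/L2 = -/HFG/A → run H
t=21: L0/L1/L2 = -/HFG/A → run H
t=22: L0/L1/L2 = -/HFG/A → run H
t=23: L0/L1/L2 = -/HFG/A → run H
t=24: L0/L1/L2 = -/FG/AH → run F
t=25: L0/L1/L2 = -/FG/AH → run F
t=26: L0/L1/L2 = -/FG/AH → run F
t=27: L0/L1/L2 = -/FG/AH → run F
t=28: L0/L1/L2 = -/G/AHF → run G
t=29: L0/L1/L2 = -/G/AHF → run G
t=30: L0/L1/L2 = -/G/AHF → run G
t=31: L0/L1/L2 = -/G/AHF → run G
t=32: L0/L1/L2 = -/-/AHF → run A
t=33: L0/L1/L2 = -/-/AHF → run A
t=34: L0/L1/L2 = -/-/HF → run H
t=35: L0/L1/L2 = -/-/HF → run H
t=36: L0/L1/L2 = -/-/F → run F
t=37: L0/L1/L2 = -/-/F → run F
t=38: (idle)
t=39: (idle)
t=40: (idle)
t=41: (idle)
t=42: (idle)
t=43: (idle)

running at tick 6 = C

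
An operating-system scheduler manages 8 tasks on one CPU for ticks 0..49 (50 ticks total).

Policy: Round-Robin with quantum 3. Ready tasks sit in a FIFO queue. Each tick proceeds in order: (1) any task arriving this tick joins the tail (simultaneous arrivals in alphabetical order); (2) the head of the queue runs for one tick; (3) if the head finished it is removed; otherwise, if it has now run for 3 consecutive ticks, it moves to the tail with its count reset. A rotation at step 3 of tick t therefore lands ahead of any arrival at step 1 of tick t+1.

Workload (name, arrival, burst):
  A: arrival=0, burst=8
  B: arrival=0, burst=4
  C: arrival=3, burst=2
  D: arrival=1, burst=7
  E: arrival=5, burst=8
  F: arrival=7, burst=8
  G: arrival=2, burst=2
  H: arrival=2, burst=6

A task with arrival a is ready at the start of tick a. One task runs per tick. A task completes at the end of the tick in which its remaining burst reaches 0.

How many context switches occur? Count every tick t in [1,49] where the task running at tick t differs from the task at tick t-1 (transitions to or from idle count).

t=0: queue=[A,B] q_used=0 → run A
t=1: queue=[A,B,D] q_used=1 → run A
t=2: queue=[A,B,D,G,H] q_used=2 → run A
t=3: queue=[B,D,G,H,A,C] q_used=0 → run B
t=4: queue=[B,D,G,H,A,C] q_used=1 → run B
t=5: queue=[B,D,G,H,A,C,E] q_used=2 → run B
t=6: queue=[D,G,H,A,C,E,B] q_used=0 → run D
t=7: queue=[D,G,H,A,C,E,B,F] q_used=1 → run D
t=8: queue=[D,G,H,A,C,E,B,F] q_used=2 → run D
t=9: queue=[G,H,A,C,E,B,F,D] q_used=0 → run G
t=10: queue=[G,H,A,C,E,B,F,D] q_used=1 → run G
t=11: queue=[H,A,C,E,B,F,D] q_used=0 → run H
t=12: queue=[H,A,C,E,B,F,D] q_used=1 → run H
t=13: queue=[H,A,C,E,B,F,D] q_used=2 → run H
t=14: queue=[A,C,E,B,F,D,H] q_used=0 → run A
t=15: queue=[A,C,E,B,F,D,H] q_used=1 → run A
t=16: queue=[A,C,E,B,F,D,H] q_used=2 → run A
t=17: queue=[C,E,B,F,D,H,A] q_used=0 → run C
t=18: queue=[C,E,B,F,D,H,A] q_used=1 → run C
t=19: queue=[E,B,F,D,H,A] q_used=0 → run E
t=20: queue=[E,B,F,D,H,A] q_used=1 → run E
t=21: queue=[E,B,F,D,H,A] q_used=2 → run E
t=22: queue=[B,F,D,H,A,E] q_used=0 → run B
t=23: queue=[F,D,H,A,E] q_used=0 → run F
t=24: queue=[F,D,H,A,E] q_used=1 → run F
t=25: queue=[F,D,H,A,E] q_used=2 → run F
t=26: queue=[D,H,A,E,F] q_used=0 → run D
t=27: queue=[D,H,A,E,F] q_used=1 → run D
t=28: queue=[D,H,A,E,F] q_used=2 → run D
t=29: queue=[H,A,E,F,D] q_used=0 → run H
t=30: queue=[H,A,E,F,D] q_used=1 → run H
t=31: queue=[H,A,E,F,D] q_used=2 → run H
t=32: queue=[A,E,F,D] q_used=0 → run A
t=33: queue=[A,E,F,D] q_used=1 → run A
t=34: queue=[E,F,D] q_used=0 → run E
t=35: queue=[E,F,D] q_used=1 → run E
t=36: queue=[E,F,D] q_used=2 → run E
t=37: queue=[F,D,E] q_used=0 → run F
t=38: queue=[F,D,E] q_used=1 → run F
t=39: queue=[F,D,E] q_used=2 → run F
t=40: queue=[D,E,F] q_used=0 → run D
t=41: queue=[E,F] q_used=0 → run E
t=42: queue=[E,F] q_used=1 → run E
t=43: queue=[F] q_used=0 → run F
t=44: queue=[F] q_used=1 → run F
t=45: (idle)
t=46: (idle)
t=47: (idle)
t=48: (idle)
t=49: (idle)

context switches = 18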